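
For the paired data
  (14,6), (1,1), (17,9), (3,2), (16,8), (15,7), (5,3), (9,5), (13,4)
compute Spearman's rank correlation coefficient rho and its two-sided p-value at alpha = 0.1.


Step 1: Rank x and y separately (midranks; no ties here).
rank(x): 14->6, 1->1, 17->9, 3->2, 16->8, 15->7, 5->3, 9->4, 13->5
rank(y): 6->6, 1->1, 9->9, 2->2, 8->8, 7->7, 3->3, 5->5, 4->4
Step 2: d_i = R_x(i) - R_y(i); compute d_i^2.
  (6-6)^2=0, (1-1)^2=0, (9-9)^2=0, (2-2)^2=0, (8-8)^2=0, (7-7)^2=0, (3-3)^2=0, (4-5)^2=1, (5-4)^2=1
sum(d^2) = 2.
Step 3: rho = 1 - 6*2 / (9*(9^2 - 1)) = 1 - 12/720 = 0.983333.
Step 4: Under H0, t = rho * sqrt((n-2)/(1-rho^2)) = 14.3096 ~ t(7).
Step 5: Two-sided p-value from the t-distribution with 7 df = 0.000002.
Step 6: alpha = 0.1. reject H0.

rho = 0.9833, p = 0.000002, reject H0 at alpha = 0.1.


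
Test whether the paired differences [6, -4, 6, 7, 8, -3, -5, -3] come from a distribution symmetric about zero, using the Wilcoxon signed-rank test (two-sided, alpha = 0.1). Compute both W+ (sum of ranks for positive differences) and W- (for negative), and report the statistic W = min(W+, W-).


Step 1: Drop any zero differences (none here) and take |d_i|.
|d| = [6, 4, 6, 7, 8, 3, 5, 3]
Step 2: Midrank |d_i| (ties get averaged ranks).
ranks: |6|->5.5, |4|->3, |6|->5.5, |7|->7, |8|->8, |3|->1.5, |5|->4, |3|->1.5
Step 3: Attach original signs; sum ranks with positive sign and with negative sign.
W+ = 5.5 + 5.5 + 7 + 8 = 26
W- = 3 + 1.5 + 4 + 1.5 = 10
(Check: W+ + W- = 36 should equal n(n+1)/2 = 36.)
Step 4: Test statistic W = min(W+, W-) = 10.
Step 5: Ties in |d|, so use the tie-corrected normal approximation.
        E[W] = n(n+1)/4 = 8*9/4 = 18.
        Tie groups: |d|=3 (t=2), |d|=6 (t=2); sum(t^3 - t) = 12.
        Var[W] = n(n+1)(2n+1)/24 - sum(t^3-t)/48 = 1224/24 - 12/48 = 50.75.
        z = (W - E[W]) / sqrt(Var[W]) = (10 - 18) / 7.1239 = -1.1230.
        Two-sided p = 2*Phi(z) = 0.261446.
Step 6: alpha = 0.1. fail to reject H0.

W+ = 26, W- = 10, W = min = 10, p = 0.261446, fail to reject H0.


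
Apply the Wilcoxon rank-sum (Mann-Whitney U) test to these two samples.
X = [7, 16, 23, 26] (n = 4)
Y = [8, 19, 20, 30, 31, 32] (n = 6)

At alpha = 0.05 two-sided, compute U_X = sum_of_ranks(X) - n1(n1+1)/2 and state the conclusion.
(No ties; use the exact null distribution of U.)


Step 1: Combine and sort all 10 observations; assign midranks.
sorted (value, group): (7,X), (8,Y), (16,X), (19,Y), (20,Y), (23,X), (26,X), (30,Y), (31,Y), (32,Y)
ranks: 7->1, 8->2, 16->3, 19->4, 20->5, 23->6, 26->7, 30->8, 31->9, 32->10
Step 2: Rank sum for X: R1 = 1 + 3 + 6 + 7 = 17.
Step 3: U_X = R1 - n1(n1+1)/2 = 17 - 4*5/2 = 17 - 10 = 7.
       U_Y = n1*n2 - U_X = 24 - 7 = 17.
Step 4: No ties, so the exact null distribution of U (based on enumerating the C(10,4) = 210 equally likely rank assignments) gives the two-sided p-value.
Step 5: p-value = 0.352381; compare to alpha = 0.05. fail to reject H0.

U_X = 7, p = 0.352381, fail to reject H0 at alpha = 0.05.


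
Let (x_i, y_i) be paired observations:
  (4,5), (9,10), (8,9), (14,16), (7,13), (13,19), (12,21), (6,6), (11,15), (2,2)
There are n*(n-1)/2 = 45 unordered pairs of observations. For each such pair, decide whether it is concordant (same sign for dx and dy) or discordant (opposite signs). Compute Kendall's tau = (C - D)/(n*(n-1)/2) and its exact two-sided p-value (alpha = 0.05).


Step 1: Enumerate the 45 unordered pairs (i,j) with i<j and classify each by sign(x_j-x_i) * sign(y_j-y_i).
  (1,2):dx=+5,dy=+5->C; (1,3):dx=+4,dy=+4->C; (1,4):dx=+10,dy=+11->C; (1,5):dx=+3,dy=+8->C
  (1,6):dx=+9,dy=+14->C; (1,7):dx=+8,dy=+16->C; (1,8):dx=+2,dy=+1->C; (1,9):dx=+7,dy=+10->C
  (1,10):dx=-2,dy=-3->C; (2,3):dx=-1,dy=-1->C; (2,4):dx=+5,dy=+6->C; (2,5):dx=-2,dy=+3->D
  (2,6):dx=+4,dy=+9->C; (2,7):dx=+3,dy=+11->C; (2,8):dx=-3,dy=-4->C; (2,9):dx=+2,dy=+5->C
  (2,10):dx=-7,dy=-8->C; (3,4):dx=+6,dy=+7->C; (3,5):dx=-1,dy=+4->D; (3,6):dx=+5,dy=+10->C
  (3,7):dx=+4,dy=+12->C; (3,8):dx=-2,dy=-3->C; (3,9):dx=+3,dy=+6->C; (3,10):dx=-6,dy=-7->C
  (4,5):dx=-7,dy=-3->C; (4,6):dx=-1,dy=+3->D; (4,7):dx=-2,dy=+5->D; (4,8):dx=-8,dy=-10->C
  (4,9):dx=-3,dy=-1->C; (4,10):dx=-12,dy=-14->C; (5,6):dx=+6,dy=+6->C; (5,7):dx=+5,dy=+8->C
  (5,8):dx=-1,dy=-7->C; (5,9):dx=+4,dy=+2->C; (5,10):dx=-5,dy=-11->C; (6,7):dx=-1,dy=+2->D
  (6,8):dx=-7,dy=-13->C; (6,9):dx=-2,dy=-4->C; (6,10):dx=-11,dy=-17->C; (7,8):dx=-6,dy=-15->C
  (7,9):dx=-1,dy=-6->C; (7,10):dx=-10,dy=-19->C; (8,9):dx=+5,dy=+9->C; (8,10):dx=-4,dy=-4->C
  (9,10):dx=-9,dy=-13->C
Step 2: C = 40, D = 5, total pairs = 45.
Step 3: tau = (C - D)/(n(n-1)/2) = (40 - 5)/45 = 0.777778.
Step 4: Exact two-sided p-value (enumerate n! = 3628800 permutations of y under H0): p = 0.000946.
Step 5: alpha = 0.05. reject H0.

tau_b = 0.7778 (C=40, D=5), p = 0.000946, reject H0.


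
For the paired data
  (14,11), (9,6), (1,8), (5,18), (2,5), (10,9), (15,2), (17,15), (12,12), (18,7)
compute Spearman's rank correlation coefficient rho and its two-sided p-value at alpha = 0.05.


Step 1: Rank x and y separately (midranks; no ties here).
rank(x): 14->7, 9->4, 1->1, 5->3, 2->2, 10->5, 15->8, 17->9, 12->6, 18->10
rank(y): 11->7, 6->3, 8->5, 18->10, 5->2, 9->6, 2->1, 15->9, 12->8, 7->4
Step 2: d_i = R_x(i) - R_y(i); compute d_i^2.
  (7-7)^2=0, (4-3)^2=1, (1-5)^2=16, (3-10)^2=49, (2-2)^2=0, (5-6)^2=1, (8-1)^2=49, (9-9)^2=0, (6-8)^2=4, (10-4)^2=36
sum(d^2) = 156.
Step 3: rho = 1 - 6*156 / (10*(10^2 - 1)) = 1 - 936/990 = 0.054545.
Step 4: Under H0, t = rho * sqrt((n-2)/(1-rho^2)) = 0.1545 ~ t(8).
Step 5: Two-sided p-value from the t-distribution with 8 df = 0.881036.
Step 6: alpha = 0.05. fail to reject H0.

rho = 0.0545, p = 0.881036, fail to reject H0 at alpha = 0.05.


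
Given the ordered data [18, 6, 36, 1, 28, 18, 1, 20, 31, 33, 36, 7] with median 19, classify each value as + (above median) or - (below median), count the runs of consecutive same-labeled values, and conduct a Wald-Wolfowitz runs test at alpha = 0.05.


Step 1: Compute median = 19; label A = above, B = below.
Labels in order: BBABABBAAAAB  (n_A = 6, n_B = 6)
Step 2: Count runs R = 7.
Step 3: Under H0 (random ordering), E[R] = 2*n_A*n_B/(n_A+n_B) + 1 = 2*6*6/12 + 1 = 7.0000.
        Var[R] = 2*n_A*n_B*(2*n_A*n_B - n_A - n_B) / ((n_A+n_B)^2 * (n_A+n_B-1)) = 4320/1584 = 2.7273.
        SD[R] = 1.6514.
Step 4: R = E[R], so z = 0 with no continuity correction.
Step 5: Two-sided p-value via normal approximation = 2*(1 - Phi(|z|)) = 1.000000.
Step 6: alpha = 0.05. fail to reject H0.

R = 7, z = 0.0000, p = 1.000000, fail to reject H0.


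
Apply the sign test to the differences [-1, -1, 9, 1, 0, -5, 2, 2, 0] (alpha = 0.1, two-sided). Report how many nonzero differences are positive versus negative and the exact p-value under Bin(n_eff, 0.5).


Step 1: Discard zero differences. Original n = 9; n_eff = number of nonzero differences = 7.
Nonzero differences (with sign): -1, -1, +9, +1, -5, +2, +2
Step 2: Count signs: positive = 4, negative = 3.
Step 3: Under H0: P(positive) = 0.5, so the number of positives S ~ Bin(7, 0.5).
Step 4: Two-sided exact p-value = sum of Bin(7,0.5) probabilities at or below the observed probability = 1.000000.
Step 5: alpha = 0.1. fail to reject H0.

n_eff = 7, pos = 4, neg = 3, p = 1.000000, fail to reject H0.


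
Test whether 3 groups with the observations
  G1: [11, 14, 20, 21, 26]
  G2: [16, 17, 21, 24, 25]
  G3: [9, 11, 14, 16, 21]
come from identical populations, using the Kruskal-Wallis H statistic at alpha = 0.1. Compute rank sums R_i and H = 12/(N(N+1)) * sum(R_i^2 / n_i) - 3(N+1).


Step 1: Combine all N = 15 observations and assign midranks.
sorted (value, group, rank): (9,G3,1), (11,G1,2.5), (11,G3,2.5), (14,G1,4.5), (14,G3,4.5), (16,G2,6.5), (16,G3,6.5), (17,G2,8), (20,G1,9), (21,G1,11), (21,G2,11), (21,G3,11), (24,G2,13), (25,G2,14), (26,G1,15)
Step 2: Sum ranks within each group.
R_1 = 42 (n_1 = 5)
R_2 = 52.5 (n_2 = 5)
R_3 = 25.5 (n_3 = 5)
Step 3: H = 12/(N(N+1)) * sum(R_i^2/n_i) - 3(N+1)
     = 12/(15*16) * (42^2/5 + 52.5^2/5 + 25.5^2/5) - 3*16
     = 0.050000 * 1034.1 - 48
     = 3.705000.
Step 4: Ties present; correction factor C = 1 - 42/(15^3 - 15) = 0.987500. Corrected H = 3.705000 / 0.987500 = 3.751899.
Step 5: Under H0, H ~ chi^2(2); p-value = 0.153209.
Step 6: alpha = 0.1. fail to reject H0.

H = 3.7519, df = 2, p = 0.153209, fail to reject H0.


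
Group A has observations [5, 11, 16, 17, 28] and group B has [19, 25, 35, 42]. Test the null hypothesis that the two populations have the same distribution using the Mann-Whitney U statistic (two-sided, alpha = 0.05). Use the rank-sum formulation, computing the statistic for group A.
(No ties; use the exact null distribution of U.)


Step 1: Combine and sort all 9 observations; assign midranks.
sorted (value, group): (5,X), (11,X), (16,X), (17,X), (19,Y), (25,Y), (28,X), (35,Y), (42,Y)
ranks: 5->1, 11->2, 16->3, 17->4, 19->5, 25->6, 28->7, 35->8, 42->9
Step 2: Rank sum for X: R1 = 1 + 2 + 3 + 4 + 7 = 17.
Step 3: U_X = R1 - n1(n1+1)/2 = 17 - 5*6/2 = 17 - 15 = 2.
       U_Y = n1*n2 - U_X = 20 - 2 = 18.
Step 4: No ties, so the exact null distribution of U (based on enumerating the C(9,5) = 126 equally likely rank assignments) gives the two-sided p-value.
Step 5: p-value = 0.063492; compare to alpha = 0.05. fail to reject H0.

U_X = 2, p = 0.063492, fail to reject H0 at alpha = 0.05.


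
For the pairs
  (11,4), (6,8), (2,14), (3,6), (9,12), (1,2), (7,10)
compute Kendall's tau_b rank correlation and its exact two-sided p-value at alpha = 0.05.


Step 1: Enumerate the 21 unordered pairs (i,j) with i<j and classify each by sign(x_j-x_i) * sign(y_j-y_i).
  (1,2):dx=-5,dy=+4->D; (1,3):dx=-9,dy=+10->D; (1,4):dx=-8,dy=+2->D; (1,5):dx=-2,dy=+8->D
  (1,6):dx=-10,dy=-2->C; (1,7):dx=-4,dy=+6->D; (2,3):dx=-4,dy=+6->D; (2,4):dx=-3,dy=-2->C
  (2,5):dx=+3,dy=+4->C; (2,6):dx=-5,dy=-6->C; (2,7):dx=+1,dy=+2->C; (3,4):dx=+1,dy=-8->D
  (3,5):dx=+7,dy=-2->D; (3,6):dx=-1,dy=-12->C; (3,7):dx=+5,dy=-4->D; (4,5):dx=+6,dy=+6->C
  (4,6):dx=-2,dy=-4->C; (4,7):dx=+4,dy=+4->C; (5,6):dx=-8,dy=-10->C; (5,7):dx=-2,dy=-2->C
  (6,7):dx=+6,dy=+8->C
Step 2: C = 12, D = 9, total pairs = 21.
Step 3: tau = (C - D)/(n(n-1)/2) = (12 - 9)/21 = 0.142857.
Step 4: Exact two-sided p-value (enumerate n! = 5040 permutations of y under H0): p = 0.772619.
Step 5: alpha = 0.05. fail to reject H0.

tau_b = 0.1429 (C=12, D=9), p = 0.772619, fail to reject H0.


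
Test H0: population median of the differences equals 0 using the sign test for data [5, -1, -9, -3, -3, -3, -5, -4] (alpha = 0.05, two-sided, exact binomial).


Step 1: Discard zero differences. Original n = 8; n_eff = number of nonzero differences = 8.
Nonzero differences (with sign): +5, -1, -9, -3, -3, -3, -5, -4
Step 2: Count signs: positive = 1, negative = 7.
Step 3: Under H0: P(positive) = 0.5, so the number of positives S ~ Bin(8, 0.5).
Step 4: Two-sided exact p-value = sum of Bin(8,0.5) probabilities at or below the observed probability = 0.070312.
Step 5: alpha = 0.05. fail to reject H0.

n_eff = 8, pos = 1, neg = 7, p = 0.070312, fail to reject H0.


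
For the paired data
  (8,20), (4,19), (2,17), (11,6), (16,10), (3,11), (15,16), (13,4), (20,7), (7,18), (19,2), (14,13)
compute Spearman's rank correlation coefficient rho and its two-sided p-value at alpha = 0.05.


Step 1: Rank x and y separately (midranks; no ties here).
rank(x): 8->5, 4->3, 2->1, 11->6, 16->10, 3->2, 15->9, 13->7, 20->12, 7->4, 19->11, 14->8
rank(y): 20->12, 19->11, 17->9, 6->3, 10->5, 11->6, 16->8, 4->2, 7->4, 18->10, 2->1, 13->7
Step 2: d_i = R_x(i) - R_y(i); compute d_i^2.
  (5-12)^2=49, (3-11)^2=64, (1-9)^2=64, (6-3)^2=9, (10-5)^2=25, (2-6)^2=16, (9-8)^2=1, (7-2)^2=25, (12-4)^2=64, (4-10)^2=36, (11-1)^2=100, (8-7)^2=1
sum(d^2) = 454.
Step 3: rho = 1 - 6*454 / (12*(12^2 - 1)) = 1 - 2724/1716 = -0.587413.
Step 4: Under H0, t = rho * sqrt((n-2)/(1-rho^2)) = -2.2953 ~ t(10).
Step 5: Two-sided p-value from the t-distribution with 10 df = 0.044609.
Step 6: alpha = 0.05. reject H0.

rho = -0.5874, p = 0.044609, reject H0 at alpha = 0.05.


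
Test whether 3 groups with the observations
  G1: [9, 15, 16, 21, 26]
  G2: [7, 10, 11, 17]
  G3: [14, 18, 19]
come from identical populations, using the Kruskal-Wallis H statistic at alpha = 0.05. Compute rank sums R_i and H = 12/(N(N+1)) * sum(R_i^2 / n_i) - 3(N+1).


Step 1: Combine all N = 12 observations and assign midranks.
sorted (value, group, rank): (7,G2,1), (9,G1,2), (10,G2,3), (11,G2,4), (14,G3,5), (15,G1,6), (16,G1,7), (17,G2,8), (18,G3,9), (19,G3,10), (21,G1,11), (26,G1,12)
Step 2: Sum ranks within each group.
R_1 = 38 (n_1 = 5)
R_2 = 16 (n_2 = 4)
R_3 = 24 (n_3 = 3)
Step 3: H = 12/(N(N+1)) * sum(R_i^2/n_i) - 3(N+1)
     = 12/(12*13) * (38^2/5 + 16^2/4 + 24^2/3) - 3*13
     = 0.076923 * 544.8 - 39
     = 2.907692.
Step 4: No ties, so H is used without correction.
Step 5: Under H0, H ~ chi^2(2); p-value = 0.233670.
Step 6: alpha = 0.05. fail to reject H0.

H = 2.9077, df = 2, p = 0.233670, fail to reject H0.


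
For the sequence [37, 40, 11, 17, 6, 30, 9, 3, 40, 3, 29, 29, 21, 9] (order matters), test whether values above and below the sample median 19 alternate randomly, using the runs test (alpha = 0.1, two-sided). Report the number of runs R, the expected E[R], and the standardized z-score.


Step 1: Compute median = 19; label A = above, B = below.
Labels in order: AABBBABBABAAAB  (n_A = 7, n_B = 7)
Step 2: Count runs R = 8.
Step 3: Under H0 (random ordering), E[R] = 2*n_A*n_B/(n_A+n_B) + 1 = 2*7*7/14 + 1 = 8.0000.
        Var[R] = 2*n_A*n_B*(2*n_A*n_B - n_A - n_B) / ((n_A+n_B)^2 * (n_A+n_B-1)) = 8232/2548 = 3.2308.
        SD[R] = 1.7974.
Step 4: R = E[R], so z = 0 with no continuity correction.
Step 5: Two-sided p-value via normal approximation = 2*(1 - Phi(|z|)) = 1.000000.
Step 6: alpha = 0.1. fail to reject H0.

R = 8, z = 0.0000, p = 1.000000, fail to reject H0.


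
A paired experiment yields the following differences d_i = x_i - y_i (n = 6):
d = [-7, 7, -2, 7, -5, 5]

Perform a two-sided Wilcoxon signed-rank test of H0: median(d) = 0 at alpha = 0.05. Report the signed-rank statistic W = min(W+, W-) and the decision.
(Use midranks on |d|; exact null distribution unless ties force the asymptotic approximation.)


Step 1: Drop any zero differences (none here) and take |d_i|.
|d| = [7, 7, 2, 7, 5, 5]
Step 2: Midrank |d_i| (ties get averaged ranks).
ranks: |7|->5, |7|->5, |2|->1, |7|->5, |5|->2.5, |5|->2.5
Step 3: Attach original signs; sum ranks with positive sign and with negative sign.
W+ = 5 + 5 + 2.5 = 12.5
W- = 5 + 1 + 2.5 = 8.5
(Check: W+ + W- = 21 should equal n(n+1)/2 = 21.)
Step 4: Test statistic W = min(W+, W-) = 8.5.
Step 5: Ties in |d|, so use the tie-corrected normal approximation.
        E[W] = n(n+1)/4 = 6*7/4 = 10.5.
        Tie groups: |d|=5 (t=2), |d|=7 (t=3); sum(t^3 - t) = 30.
        Var[W] = n(n+1)(2n+1)/24 - sum(t^3-t)/48 = 546/24 - 30/48 = 22.125.
        z = (W - E[W]) / sqrt(Var[W]) = (8.5 - 10.5) / 4.7037 = -0.4252.
        Two-sided p = 2*Phi(z) = 0.670694.
Step 6: alpha = 0.05. fail to reject H0.

W+ = 12.5, W- = 8.5, W = min = 8.5, p = 0.670694, fail to reject H0.


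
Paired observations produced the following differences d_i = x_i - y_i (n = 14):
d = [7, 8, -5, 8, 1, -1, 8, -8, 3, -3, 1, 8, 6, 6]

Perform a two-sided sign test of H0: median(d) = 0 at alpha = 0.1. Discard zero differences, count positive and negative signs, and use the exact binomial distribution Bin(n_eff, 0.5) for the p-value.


Step 1: Discard zero differences. Original n = 14; n_eff = number of nonzero differences = 14.
Nonzero differences (with sign): +7, +8, -5, +8, +1, -1, +8, -8, +3, -3, +1, +8, +6, +6
Step 2: Count signs: positive = 10, negative = 4.
Step 3: Under H0: P(positive) = 0.5, so the number of positives S ~ Bin(14, 0.5).
Step 4: Two-sided exact p-value = sum of Bin(14,0.5) probabilities at or below the observed probability = 0.179565.
Step 5: alpha = 0.1. fail to reject H0.

n_eff = 14, pos = 10, neg = 4, p = 0.179565, fail to reject H0.


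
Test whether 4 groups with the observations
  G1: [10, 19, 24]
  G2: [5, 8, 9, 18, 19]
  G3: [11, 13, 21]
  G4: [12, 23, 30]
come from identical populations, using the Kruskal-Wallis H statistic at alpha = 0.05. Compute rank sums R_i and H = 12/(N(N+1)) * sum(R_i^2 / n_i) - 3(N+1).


Step 1: Combine all N = 14 observations and assign midranks.
sorted (value, group, rank): (5,G2,1), (8,G2,2), (9,G2,3), (10,G1,4), (11,G3,5), (12,G4,6), (13,G3,7), (18,G2,8), (19,G1,9.5), (19,G2,9.5), (21,G3,11), (23,G4,12), (24,G1,13), (30,G4,14)
Step 2: Sum ranks within each group.
R_1 = 26.5 (n_1 = 3)
R_2 = 23.5 (n_2 = 5)
R_3 = 23 (n_3 = 3)
R_4 = 32 (n_4 = 3)
Step 3: H = 12/(N(N+1)) * sum(R_i^2/n_i) - 3(N+1)
     = 12/(14*15) * (26.5^2/3 + 23.5^2/5 + 23^2/3 + 32^2/3) - 3*15
     = 0.057143 * 862.2 - 45
     = 4.268571.
Step 4: Ties present; correction factor C = 1 - 6/(14^3 - 14) = 0.997802. Corrected H = 4.268571 / 0.997802 = 4.277974.
Step 5: Under H0, H ~ chi^2(3); p-value = 0.232970.
Step 6: alpha = 0.05. fail to reject H0.

H = 4.2780, df = 3, p = 0.232970, fail to reject H0.


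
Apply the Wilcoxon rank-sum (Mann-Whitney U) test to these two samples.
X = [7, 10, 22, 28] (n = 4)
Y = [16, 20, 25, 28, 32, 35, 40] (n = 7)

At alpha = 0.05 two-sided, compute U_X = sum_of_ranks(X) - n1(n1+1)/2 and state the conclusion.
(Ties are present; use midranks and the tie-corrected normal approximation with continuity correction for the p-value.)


Step 1: Combine and sort all 11 observations; assign midranks.
sorted (value, group): (7,X), (10,X), (16,Y), (20,Y), (22,X), (25,Y), (28,X), (28,Y), (32,Y), (35,Y), (40,Y)
ranks: 7->1, 10->2, 16->3, 20->4, 22->5, 25->6, 28->7.5, 28->7.5, 32->9, 35->10, 40->11
Step 2: Rank sum for X: R1 = 1 + 2 + 5 + 7.5 = 15.5.
Step 3: U_X = R1 - n1(n1+1)/2 = 15.5 - 4*5/2 = 15.5 - 10 = 5.5.
       U_Y = n1*n2 - U_X = 28 - 5.5 = 22.5.
Step 4: Ties are present, so use the tie-corrected normal approximation (with continuity correction) for the p-value.
Step 5: p-value = 0.129695; compare to alpha = 0.05. fail to reject H0.

U_X = 5.5, p = 0.129695, fail to reject H0 at alpha = 0.05.


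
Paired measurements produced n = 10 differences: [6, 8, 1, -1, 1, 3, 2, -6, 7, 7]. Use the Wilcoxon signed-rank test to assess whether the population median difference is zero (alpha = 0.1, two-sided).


Step 1: Drop any zero differences (none here) and take |d_i|.
|d| = [6, 8, 1, 1, 1, 3, 2, 6, 7, 7]
Step 2: Midrank |d_i| (ties get averaged ranks).
ranks: |6|->6.5, |8|->10, |1|->2, |1|->2, |1|->2, |3|->5, |2|->4, |6|->6.5, |7|->8.5, |7|->8.5
Step 3: Attach original signs; sum ranks with positive sign and with negative sign.
W+ = 6.5 + 10 + 2 + 2 + 5 + 4 + 8.5 + 8.5 = 46.5
W- = 2 + 6.5 = 8.5
(Check: W+ + W- = 55 should equal n(n+1)/2 = 55.)
Step 4: Test statistic W = min(W+, W-) = 8.5.
Step 5: Ties in |d|, so use the tie-corrected normal approximation.
        E[W] = n(n+1)/4 = 10*11/4 = 27.5.
        Tie groups: |d|=1 (t=3), |d|=6 (t=2), |d|=7 (t=2); sum(t^3 - t) = 36.
        Var[W] = n(n+1)(2n+1)/24 - sum(t^3-t)/48 = 2310/24 - 36/48 = 95.5.
        z = (W - E[W]) / sqrt(Var[W]) = (8.5 - 27.5) / 9.7724 = -1.9442.
        Two-sided p = 2*Phi(z) = 0.051865.
Step 6: alpha = 0.1. reject H0.

W+ = 46.5, W- = 8.5, W = min = 8.5, p = 0.051865, reject H0.


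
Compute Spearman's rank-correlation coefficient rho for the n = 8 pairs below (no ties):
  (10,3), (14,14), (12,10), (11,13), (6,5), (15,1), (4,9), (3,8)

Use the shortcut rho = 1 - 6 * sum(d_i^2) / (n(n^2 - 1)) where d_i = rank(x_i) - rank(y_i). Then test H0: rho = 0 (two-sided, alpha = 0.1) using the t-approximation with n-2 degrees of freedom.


Step 1: Rank x and y separately (midranks; no ties here).
rank(x): 10->4, 14->7, 12->6, 11->5, 6->3, 15->8, 4->2, 3->1
rank(y): 3->2, 14->8, 10->6, 13->7, 5->3, 1->1, 9->5, 8->4
Step 2: d_i = R_x(i) - R_y(i); compute d_i^2.
  (4-2)^2=4, (7-8)^2=1, (6-6)^2=0, (5-7)^2=4, (3-3)^2=0, (8-1)^2=49, (2-5)^2=9, (1-4)^2=9
sum(d^2) = 76.
Step 3: rho = 1 - 6*76 / (8*(8^2 - 1)) = 1 - 456/504 = 0.095238.
Step 4: Under H0, t = rho * sqrt((n-2)/(1-rho^2)) = 0.2343 ~ t(6).
Step 5: Two-sided p-value from the t-distribution with 6 df = 0.822505.
Step 6: alpha = 0.1. fail to reject H0.

rho = 0.0952, p = 0.822505, fail to reject H0 at alpha = 0.1.


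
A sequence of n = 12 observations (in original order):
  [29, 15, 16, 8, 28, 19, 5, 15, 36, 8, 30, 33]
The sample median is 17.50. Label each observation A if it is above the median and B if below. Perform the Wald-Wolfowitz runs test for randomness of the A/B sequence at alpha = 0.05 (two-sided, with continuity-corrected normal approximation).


Step 1: Compute median = 17.50; label A = above, B = below.
Labels in order: ABBBAABBABAA  (n_A = 6, n_B = 6)
Step 2: Count runs R = 7.
Step 3: Under H0 (random ordering), E[R] = 2*n_A*n_B/(n_A+n_B) + 1 = 2*6*6/12 + 1 = 7.0000.
        Var[R] = 2*n_A*n_B*(2*n_A*n_B - n_A - n_B) / ((n_A+n_B)^2 * (n_A+n_B-1)) = 4320/1584 = 2.7273.
        SD[R] = 1.6514.
Step 4: R = E[R], so z = 0 with no continuity correction.
Step 5: Two-sided p-value via normal approximation = 2*(1 - Phi(|z|)) = 1.000000.
Step 6: alpha = 0.05. fail to reject H0.

R = 7, z = 0.0000, p = 1.000000, fail to reject H0.


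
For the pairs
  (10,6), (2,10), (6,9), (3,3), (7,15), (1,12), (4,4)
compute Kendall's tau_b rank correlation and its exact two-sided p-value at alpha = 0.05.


Step 1: Enumerate the 21 unordered pairs (i,j) with i<j and classify each by sign(x_j-x_i) * sign(y_j-y_i).
  (1,2):dx=-8,dy=+4->D; (1,3):dx=-4,dy=+3->D; (1,4):dx=-7,dy=-3->C; (1,5):dx=-3,dy=+9->D
  (1,6):dx=-9,dy=+6->D; (1,7):dx=-6,dy=-2->C; (2,3):dx=+4,dy=-1->D; (2,4):dx=+1,dy=-7->D
  (2,5):dx=+5,dy=+5->C; (2,6):dx=-1,dy=+2->D; (2,7):dx=+2,dy=-6->D; (3,4):dx=-3,dy=-6->C
  (3,5):dx=+1,dy=+6->C; (3,6):dx=-5,dy=+3->D; (3,7):dx=-2,dy=-5->C; (4,5):dx=+4,dy=+12->C
  (4,6):dx=-2,dy=+9->D; (4,7):dx=+1,dy=+1->C; (5,6):dx=-6,dy=-3->C; (5,7):dx=-3,dy=-11->C
  (6,7):dx=+3,dy=-8->D
Step 2: C = 10, D = 11, total pairs = 21.
Step 3: tau = (C - D)/(n(n-1)/2) = (10 - 11)/21 = -0.047619.
Step 4: Exact two-sided p-value (enumerate n! = 5040 permutations of y under H0): p = 1.000000.
Step 5: alpha = 0.05. fail to reject H0.

tau_b = -0.0476 (C=10, D=11), p = 1.000000, fail to reject H0.


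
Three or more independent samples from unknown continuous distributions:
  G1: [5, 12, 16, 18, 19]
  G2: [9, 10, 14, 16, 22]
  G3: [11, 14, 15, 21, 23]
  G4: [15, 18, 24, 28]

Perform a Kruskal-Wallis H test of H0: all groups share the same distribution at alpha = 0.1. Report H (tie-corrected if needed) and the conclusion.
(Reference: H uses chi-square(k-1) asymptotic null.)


Step 1: Combine all N = 19 observations and assign midranks.
sorted (value, group, rank): (5,G1,1), (9,G2,2), (10,G2,3), (11,G3,4), (12,G1,5), (14,G2,6.5), (14,G3,6.5), (15,G3,8.5), (15,G4,8.5), (16,G1,10.5), (16,G2,10.5), (18,G1,12.5), (18,G4,12.5), (19,G1,14), (21,G3,15), (22,G2,16), (23,G3,17), (24,G4,18), (28,G4,19)
Step 2: Sum ranks within each group.
R_1 = 43 (n_1 = 5)
R_2 = 38 (n_2 = 5)
R_3 = 51 (n_3 = 5)
R_4 = 58 (n_4 = 4)
Step 3: H = 12/(N(N+1)) * sum(R_i^2/n_i) - 3(N+1)
     = 12/(19*20) * (43^2/5 + 38^2/5 + 51^2/5 + 58^2/4) - 3*20
     = 0.031579 * 2019.8 - 60
     = 3.783158.
Step 4: Ties present; correction factor C = 1 - 24/(19^3 - 19) = 0.996491. Corrected H = 3.783158 / 0.996491 = 3.796479.
Step 5: Under H0, H ~ chi^2(3); p-value = 0.284296.
Step 6: alpha = 0.1. fail to reject H0.

H = 3.7965, df = 3, p = 0.284296, fail to reject H0.


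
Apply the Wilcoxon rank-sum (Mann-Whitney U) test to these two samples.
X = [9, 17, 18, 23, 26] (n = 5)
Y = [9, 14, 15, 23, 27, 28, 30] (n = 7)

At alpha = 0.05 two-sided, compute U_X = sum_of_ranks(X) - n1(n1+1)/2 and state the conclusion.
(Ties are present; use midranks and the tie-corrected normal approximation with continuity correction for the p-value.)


Step 1: Combine and sort all 12 observations; assign midranks.
sorted (value, group): (9,X), (9,Y), (14,Y), (15,Y), (17,X), (18,X), (23,X), (23,Y), (26,X), (27,Y), (28,Y), (30,Y)
ranks: 9->1.5, 9->1.5, 14->3, 15->4, 17->5, 18->6, 23->7.5, 23->7.5, 26->9, 27->10, 28->11, 30->12
Step 2: Rank sum for X: R1 = 1.5 + 5 + 6 + 7.5 + 9 = 29.
Step 3: U_X = R1 - n1(n1+1)/2 = 29 - 5*6/2 = 29 - 15 = 14.
       U_Y = n1*n2 - U_X = 35 - 14 = 21.
Step 4: Ties are present, so use the tie-corrected normal approximation (with continuity correction) for the p-value.
Step 5: p-value = 0.624905; compare to alpha = 0.05. fail to reject H0.

U_X = 14, p = 0.624905, fail to reject H0 at alpha = 0.05.


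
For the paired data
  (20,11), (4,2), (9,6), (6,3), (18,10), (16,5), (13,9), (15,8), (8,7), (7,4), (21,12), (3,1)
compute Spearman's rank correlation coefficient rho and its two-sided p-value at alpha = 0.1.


Step 1: Rank x and y separately (midranks; no ties here).
rank(x): 20->11, 4->2, 9->6, 6->3, 18->10, 16->9, 13->7, 15->8, 8->5, 7->4, 21->12, 3->1
rank(y): 11->11, 2->2, 6->6, 3->3, 10->10, 5->5, 9->9, 8->8, 7->7, 4->4, 12->12, 1->1
Step 2: d_i = R_x(i) - R_y(i); compute d_i^2.
  (11-11)^2=0, (2-2)^2=0, (6-6)^2=0, (3-3)^2=0, (10-10)^2=0, (9-5)^2=16, (7-9)^2=4, (8-8)^2=0, (5-7)^2=4, (4-4)^2=0, (12-12)^2=0, (1-1)^2=0
sum(d^2) = 24.
Step 3: rho = 1 - 6*24 / (12*(12^2 - 1)) = 1 - 144/1716 = 0.916084.
Step 4: Under H0, t = rho * sqrt((n-2)/(1-rho^2)) = 7.2245 ~ t(10).
Step 5: Two-sided p-value from the t-distribution with 10 df = 0.000028.
Step 6: alpha = 0.1. reject H0.

rho = 0.9161, p = 0.000028, reject H0 at alpha = 0.1.


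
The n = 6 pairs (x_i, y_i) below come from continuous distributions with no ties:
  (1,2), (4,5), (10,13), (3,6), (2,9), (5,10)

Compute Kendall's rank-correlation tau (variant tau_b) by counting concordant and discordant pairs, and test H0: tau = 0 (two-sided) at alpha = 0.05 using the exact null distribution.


Step 1: Enumerate the 15 unordered pairs (i,j) with i<j and classify each by sign(x_j-x_i) * sign(y_j-y_i).
  (1,2):dx=+3,dy=+3->C; (1,3):dx=+9,dy=+11->C; (1,4):dx=+2,dy=+4->C; (1,5):dx=+1,dy=+7->C
  (1,6):dx=+4,dy=+8->C; (2,3):dx=+6,dy=+8->C; (2,4):dx=-1,dy=+1->D; (2,5):dx=-2,dy=+4->D
  (2,6):dx=+1,dy=+5->C; (3,4):dx=-7,dy=-7->C; (3,5):dx=-8,dy=-4->C; (3,6):dx=-5,dy=-3->C
  (4,5):dx=-1,dy=+3->D; (4,6):dx=+2,dy=+4->C; (5,6):dx=+3,dy=+1->C
Step 2: C = 12, D = 3, total pairs = 15.
Step 3: tau = (C - D)/(n(n-1)/2) = (12 - 3)/15 = 0.600000.
Step 4: Exact two-sided p-value (enumerate n! = 720 permutations of y under H0): p = 0.136111.
Step 5: alpha = 0.05. fail to reject H0.

tau_b = 0.6000 (C=12, D=3), p = 0.136111, fail to reject H0.


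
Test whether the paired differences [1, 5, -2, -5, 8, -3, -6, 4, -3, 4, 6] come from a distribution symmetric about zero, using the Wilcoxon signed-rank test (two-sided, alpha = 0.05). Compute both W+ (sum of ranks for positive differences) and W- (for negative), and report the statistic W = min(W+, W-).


Step 1: Drop any zero differences (none here) and take |d_i|.
|d| = [1, 5, 2, 5, 8, 3, 6, 4, 3, 4, 6]
Step 2: Midrank |d_i| (ties get averaged ranks).
ranks: |1|->1, |5|->7.5, |2|->2, |5|->7.5, |8|->11, |3|->3.5, |6|->9.5, |4|->5.5, |3|->3.5, |4|->5.5, |6|->9.5
Step 3: Attach original signs; sum ranks with positive sign and with negative sign.
W+ = 1 + 7.5 + 11 + 5.5 + 5.5 + 9.5 = 40
W- = 2 + 7.5 + 3.5 + 9.5 + 3.5 = 26
(Check: W+ + W- = 66 should equal n(n+1)/2 = 66.)
Step 4: Test statistic W = min(W+, W-) = 26.
Step 5: Ties in |d|, so use the tie-corrected normal approximation.
        E[W] = n(n+1)/4 = 11*12/4 = 33.
        Tie groups: |d|=3 (t=2), |d|=4 (t=2), |d|=5 (t=2), |d|=6 (t=2); sum(t^3 - t) = 24.
        Var[W] = n(n+1)(2n+1)/24 - sum(t^3-t)/48 = 3036/24 - 24/48 = 126.
        z = (W - E[W]) / sqrt(Var[W]) = (26 - 33) / 11.2250 = -0.6236.
        Two-sided p = 2*Phi(z) = 0.532884.
Step 6: alpha = 0.05. fail to reject H0.

W+ = 40, W- = 26, W = min = 26, p = 0.532884, fail to reject H0.


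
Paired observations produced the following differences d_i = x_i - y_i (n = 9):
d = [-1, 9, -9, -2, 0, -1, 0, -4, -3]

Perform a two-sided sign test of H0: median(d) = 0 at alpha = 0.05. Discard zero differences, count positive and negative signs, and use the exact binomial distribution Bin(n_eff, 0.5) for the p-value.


Step 1: Discard zero differences. Original n = 9; n_eff = number of nonzero differences = 7.
Nonzero differences (with sign): -1, +9, -9, -2, -1, -4, -3
Step 2: Count signs: positive = 1, negative = 6.
Step 3: Under H0: P(positive) = 0.5, so the number of positives S ~ Bin(7, 0.5).
Step 4: Two-sided exact p-value = sum of Bin(7,0.5) probabilities at or below the observed probability = 0.125000.
Step 5: alpha = 0.05. fail to reject H0.

n_eff = 7, pos = 1, neg = 6, p = 0.125000, fail to reject H0.


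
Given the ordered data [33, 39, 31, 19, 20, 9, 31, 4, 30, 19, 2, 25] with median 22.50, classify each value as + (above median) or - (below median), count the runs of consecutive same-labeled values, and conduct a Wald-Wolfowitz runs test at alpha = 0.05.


Step 1: Compute median = 22.50; label A = above, B = below.
Labels in order: AAABBBABABBA  (n_A = 6, n_B = 6)
Step 2: Count runs R = 7.
Step 3: Under H0 (random ordering), E[R] = 2*n_A*n_B/(n_A+n_B) + 1 = 2*6*6/12 + 1 = 7.0000.
        Var[R] = 2*n_A*n_B*(2*n_A*n_B - n_A - n_B) / ((n_A+n_B)^2 * (n_A+n_B-1)) = 4320/1584 = 2.7273.
        SD[R] = 1.6514.
Step 4: R = E[R], so z = 0 with no continuity correction.
Step 5: Two-sided p-value via normal approximation = 2*(1 - Phi(|z|)) = 1.000000.
Step 6: alpha = 0.05. fail to reject H0.

R = 7, z = 0.0000, p = 1.000000, fail to reject H0.


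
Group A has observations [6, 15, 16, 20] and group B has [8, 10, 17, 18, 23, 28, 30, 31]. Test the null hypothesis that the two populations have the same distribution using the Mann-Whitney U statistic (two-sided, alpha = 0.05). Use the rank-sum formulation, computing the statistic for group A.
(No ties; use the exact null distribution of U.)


Step 1: Combine and sort all 12 observations; assign midranks.
sorted (value, group): (6,X), (8,Y), (10,Y), (15,X), (16,X), (17,Y), (18,Y), (20,X), (23,Y), (28,Y), (30,Y), (31,Y)
ranks: 6->1, 8->2, 10->3, 15->4, 16->5, 17->6, 18->7, 20->8, 23->9, 28->10, 30->11, 31->12
Step 2: Rank sum for X: R1 = 1 + 4 + 5 + 8 = 18.
Step 3: U_X = R1 - n1(n1+1)/2 = 18 - 4*5/2 = 18 - 10 = 8.
       U_Y = n1*n2 - U_X = 32 - 8 = 24.
Step 4: No ties, so the exact null distribution of U (based on enumerating the C(12,4) = 495 equally likely rank assignments) gives the two-sided p-value.
Step 5: p-value = 0.214141; compare to alpha = 0.05. fail to reject H0.

U_X = 8, p = 0.214141, fail to reject H0 at alpha = 0.05.


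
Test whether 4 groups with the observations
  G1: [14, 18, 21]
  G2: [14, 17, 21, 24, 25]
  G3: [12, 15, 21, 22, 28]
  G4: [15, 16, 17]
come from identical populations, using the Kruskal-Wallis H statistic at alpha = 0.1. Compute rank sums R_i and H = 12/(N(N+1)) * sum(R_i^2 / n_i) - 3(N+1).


Step 1: Combine all N = 16 observations and assign midranks.
sorted (value, group, rank): (12,G3,1), (14,G1,2.5), (14,G2,2.5), (15,G3,4.5), (15,G4,4.5), (16,G4,6), (17,G2,7.5), (17,G4,7.5), (18,G1,9), (21,G1,11), (21,G2,11), (21,G3,11), (22,G3,13), (24,G2,14), (25,G2,15), (28,G3,16)
Step 2: Sum ranks within each group.
R_1 = 22.5 (n_1 = 3)
R_2 = 50 (n_2 = 5)
R_3 = 45.5 (n_3 = 5)
R_4 = 18 (n_4 = 3)
Step 3: H = 12/(N(N+1)) * sum(R_i^2/n_i) - 3(N+1)
     = 12/(16*17) * (22.5^2/3 + 50^2/5 + 45.5^2/5 + 18^2/3) - 3*17
     = 0.044118 * 1190.8 - 51
     = 1.535294.
Step 4: Ties present; correction factor C = 1 - 42/(16^3 - 16) = 0.989706. Corrected H = 1.535294 / 0.989706 = 1.551263.
Step 5: Under H0, H ~ chi^2(3); p-value = 0.670490.
Step 6: alpha = 0.1. fail to reject H0.

H = 1.5513, df = 3, p = 0.670490, fail to reject H0.


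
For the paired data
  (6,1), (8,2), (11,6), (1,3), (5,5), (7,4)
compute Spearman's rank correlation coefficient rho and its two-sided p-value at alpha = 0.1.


Step 1: Rank x and y separately (midranks; no ties here).
rank(x): 6->3, 8->5, 11->6, 1->1, 5->2, 7->4
rank(y): 1->1, 2->2, 6->6, 3->3, 5->5, 4->4
Step 2: d_i = R_x(i) - R_y(i); compute d_i^2.
  (3-1)^2=4, (5-2)^2=9, (6-6)^2=0, (1-3)^2=4, (2-5)^2=9, (4-4)^2=0
sum(d^2) = 26.
Step 3: rho = 1 - 6*26 / (6*(6^2 - 1)) = 1 - 156/210 = 0.257143.
Step 4: Under H0, t = rho * sqrt((n-2)/(1-rho^2)) = 0.5322 ~ t(4).
Step 5: Two-sided p-value from the t-distribution with 4 df = 0.622787.
Step 6: alpha = 0.1. fail to reject H0.

rho = 0.2571, p = 0.622787, fail to reject H0 at alpha = 0.1.


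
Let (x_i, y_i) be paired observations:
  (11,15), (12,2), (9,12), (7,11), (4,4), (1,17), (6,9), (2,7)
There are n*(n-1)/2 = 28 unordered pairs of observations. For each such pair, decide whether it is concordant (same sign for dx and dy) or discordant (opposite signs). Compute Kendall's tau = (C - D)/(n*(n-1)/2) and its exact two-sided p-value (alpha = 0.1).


Step 1: Enumerate the 28 unordered pairs (i,j) with i<j and classify each by sign(x_j-x_i) * sign(y_j-y_i).
  (1,2):dx=+1,dy=-13->D; (1,3):dx=-2,dy=-3->C; (1,4):dx=-4,dy=-4->C; (1,5):dx=-7,dy=-11->C
  (1,6):dx=-10,dy=+2->D; (1,7):dx=-5,dy=-6->C; (1,8):dx=-9,dy=-8->C; (2,3):dx=-3,dy=+10->D
  (2,4):dx=-5,dy=+9->D; (2,5):dx=-8,dy=+2->D; (2,6):dx=-11,dy=+15->D; (2,7):dx=-6,dy=+7->D
  (2,8):dx=-10,dy=+5->D; (3,4):dx=-2,dy=-1->C; (3,5):dx=-5,dy=-8->C; (3,6):dx=-8,dy=+5->D
  (3,7):dx=-3,dy=-3->C; (3,8):dx=-7,dy=-5->C; (4,5):dx=-3,dy=-7->C; (4,6):dx=-6,dy=+6->D
  (4,7):dx=-1,dy=-2->C; (4,8):dx=-5,dy=-4->C; (5,6):dx=-3,dy=+13->D; (5,7):dx=+2,dy=+5->C
  (5,8):dx=-2,dy=+3->D; (6,7):dx=+5,dy=-8->D; (6,8):dx=+1,dy=-10->D; (7,8):dx=-4,dy=-2->C
Step 2: C = 14, D = 14, total pairs = 28.
Step 3: tau = (C - D)/(n(n-1)/2) = (14 - 14)/28 = 0.000000.
Step 4: Exact two-sided p-value (enumerate n! = 40320 permutations of y under H0): p = 1.000000.
Step 5: alpha = 0.1. fail to reject H0.

tau_b = 0.0000 (C=14, D=14), p = 1.000000, fail to reject H0.


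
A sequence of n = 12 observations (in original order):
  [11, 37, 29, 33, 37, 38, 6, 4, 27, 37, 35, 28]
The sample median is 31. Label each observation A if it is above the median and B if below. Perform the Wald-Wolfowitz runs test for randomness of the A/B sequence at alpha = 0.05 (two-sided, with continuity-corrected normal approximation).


Step 1: Compute median = 31; label A = above, B = below.
Labels in order: BABAAABBBAAB  (n_A = 6, n_B = 6)
Step 2: Count runs R = 7.
Step 3: Under H0 (random ordering), E[R] = 2*n_A*n_B/(n_A+n_B) + 1 = 2*6*6/12 + 1 = 7.0000.
        Var[R] = 2*n_A*n_B*(2*n_A*n_B - n_A - n_B) / ((n_A+n_B)^2 * (n_A+n_B-1)) = 4320/1584 = 2.7273.
        SD[R] = 1.6514.
Step 4: R = E[R], so z = 0 with no continuity correction.
Step 5: Two-sided p-value via normal approximation = 2*(1 - Phi(|z|)) = 1.000000.
Step 6: alpha = 0.05. fail to reject H0.

R = 7, z = 0.0000, p = 1.000000, fail to reject H0.


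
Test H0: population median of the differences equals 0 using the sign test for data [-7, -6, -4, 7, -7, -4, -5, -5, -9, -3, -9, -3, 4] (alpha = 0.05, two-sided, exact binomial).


Step 1: Discard zero differences. Original n = 13; n_eff = number of nonzero differences = 13.
Nonzero differences (with sign): -7, -6, -4, +7, -7, -4, -5, -5, -9, -3, -9, -3, +4
Step 2: Count signs: positive = 2, negative = 11.
Step 3: Under H0: P(positive) = 0.5, so the number of positives S ~ Bin(13, 0.5).
Step 4: Two-sided exact p-value = sum of Bin(13,0.5) probabilities at or below the observed probability = 0.022461.
Step 5: alpha = 0.05. reject H0.

n_eff = 13, pos = 2, neg = 11, p = 0.022461, reject H0.


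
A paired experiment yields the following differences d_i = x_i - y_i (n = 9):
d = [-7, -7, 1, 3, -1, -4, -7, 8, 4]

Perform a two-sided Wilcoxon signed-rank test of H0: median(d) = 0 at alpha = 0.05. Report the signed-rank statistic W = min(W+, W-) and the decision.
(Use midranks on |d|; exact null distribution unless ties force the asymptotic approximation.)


Step 1: Drop any zero differences (none here) and take |d_i|.
|d| = [7, 7, 1, 3, 1, 4, 7, 8, 4]
Step 2: Midrank |d_i| (ties get averaged ranks).
ranks: |7|->7, |7|->7, |1|->1.5, |3|->3, |1|->1.5, |4|->4.5, |7|->7, |8|->9, |4|->4.5
Step 3: Attach original signs; sum ranks with positive sign and with negative sign.
W+ = 1.5 + 3 + 9 + 4.5 = 18
W- = 7 + 7 + 1.5 + 4.5 + 7 = 27
(Check: W+ + W- = 45 should equal n(n+1)/2 = 45.)
Step 4: Test statistic W = min(W+, W-) = 18.
Step 5: Ties in |d|, so use the tie-corrected normal approximation.
        E[W] = n(n+1)/4 = 9*10/4 = 22.5.
        Tie groups: |d|=1 (t=2), |d|=4 (t=2), |d|=7 (t=3); sum(t^3 - t) = 36.
        Var[W] = n(n+1)(2n+1)/24 - sum(t^3-t)/48 = 1710/24 - 36/48 = 70.5.
        z = (W - E[W]) / sqrt(Var[W]) = (18 - 22.5) / 8.3964 = -0.5359.
        Two-sided p = 2*Phi(z) = 0.591998.
Step 6: alpha = 0.05. fail to reject H0.

W+ = 18, W- = 27, W = min = 18, p = 0.591998, fail to reject H0.


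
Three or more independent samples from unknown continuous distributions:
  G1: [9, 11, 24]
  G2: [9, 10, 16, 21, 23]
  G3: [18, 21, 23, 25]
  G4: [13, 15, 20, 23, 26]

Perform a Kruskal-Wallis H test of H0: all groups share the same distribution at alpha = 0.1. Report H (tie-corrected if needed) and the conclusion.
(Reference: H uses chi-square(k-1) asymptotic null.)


Step 1: Combine all N = 17 observations and assign midranks.
sorted (value, group, rank): (9,G1,1.5), (9,G2,1.5), (10,G2,3), (11,G1,4), (13,G4,5), (15,G4,6), (16,G2,7), (18,G3,8), (20,G4,9), (21,G2,10.5), (21,G3,10.5), (23,G2,13), (23,G3,13), (23,G4,13), (24,G1,15), (25,G3,16), (26,G4,17)
Step 2: Sum ranks within each group.
R_1 = 20.5 (n_1 = 3)
R_2 = 35 (n_2 = 5)
R_3 = 47.5 (n_3 = 4)
R_4 = 50 (n_4 = 5)
Step 3: H = 12/(N(N+1)) * sum(R_i^2/n_i) - 3(N+1)
     = 12/(17*18) * (20.5^2/3 + 35^2/5 + 47.5^2/4 + 50^2/5) - 3*18
     = 0.039216 * 1449.15 - 54
     = 2.829248.
Step 4: Ties present; correction factor C = 1 - 36/(17^3 - 17) = 0.992647. Corrected H = 2.829248 / 0.992647 = 2.850206.
Step 5: Under H0, H ~ chi^2(3); p-value = 0.415302.
Step 6: alpha = 0.1. fail to reject H0.

H = 2.8502, df = 3, p = 0.415302, fail to reject H0.


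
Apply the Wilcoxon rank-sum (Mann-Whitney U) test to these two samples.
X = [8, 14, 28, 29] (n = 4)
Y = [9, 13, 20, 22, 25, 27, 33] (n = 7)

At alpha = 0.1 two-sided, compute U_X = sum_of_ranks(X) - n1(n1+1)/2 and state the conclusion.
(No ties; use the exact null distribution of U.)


Step 1: Combine and sort all 11 observations; assign midranks.
sorted (value, group): (8,X), (9,Y), (13,Y), (14,X), (20,Y), (22,Y), (25,Y), (27,Y), (28,X), (29,X), (33,Y)
ranks: 8->1, 9->2, 13->3, 14->4, 20->5, 22->6, 25->7, 27->8, 28->9, 29->10, 33->11
Step 2: Rank sum for X: R1 = 1 + 4 + 9 + 10 = 24.
Step 3: U_X = R1 - n1(n1+1)/2 = 24 - 4*5/2 = 24 - 10 = 14.
       U_Y = n1*n2 - U_X = 28 - 14 = 14.
Step 4: No ties, so the exact null distribution of U (based on enumerating the C(11,4) = 330 equally likely rank assignments) gives the two-sided p-value.
Step 5: p-value = 1.000000; compare to alpha = 0.1. fail to reject H0.

U_X = 14, p = 1.000000, fail to reject H0 at alpha = 0.1.


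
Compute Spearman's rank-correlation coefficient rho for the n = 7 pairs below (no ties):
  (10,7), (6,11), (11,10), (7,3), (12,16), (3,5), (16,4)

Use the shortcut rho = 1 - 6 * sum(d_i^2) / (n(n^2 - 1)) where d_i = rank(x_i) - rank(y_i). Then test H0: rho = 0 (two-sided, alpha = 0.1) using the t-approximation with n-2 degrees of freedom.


Step 1: Rank x and y separately (midranks; no ties here).
rank(x): 10->4, 6->2, 11->5, 7->3, 12->6, 3->1, 16->7
rank(y): 7->4, 11->6, 10->5, 3->1, 16->7, 5->3, 4->2
Step 2: d_i = R_x(i) - R_y(i); compute d_i^2.
  (4-4)^2=0, (2-6)^2=16, (5-5)^2=0, (3-1)^2=4, (6-7)^2=1, (1-3)^2=4, (7-2)^2=25
sum(d^2) = 50.
Step 3: rho = 1 - 6*50 / (7*(7^2 - 1)) = 1 - 300/336 = 0.107143.
Step 4: Under H0, t = rho * sqrt((n-2)/(1-rho^2)) = 0.2410 ~ t(5).
Step 5: Two-sided p-value from the t-distribution with 5 df = 0.819151.
Step 6: alpha = 0.1. fail to reject H0.

rho = 0.1071, p = 0.819151, fail to reject H0 at alpha = 0.1.


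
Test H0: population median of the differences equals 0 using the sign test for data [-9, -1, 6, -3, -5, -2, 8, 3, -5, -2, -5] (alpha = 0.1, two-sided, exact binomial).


Step 1: Discard zero differences. Original n = 11; n_eff = number of nonzero differences = 11.
Nonzero differences (with sign): -9, -1, +6, -3, -5, -2, +8, +3, -5, -2, -5
Step 2: Count signs: positive = 3, negative = 8.
Step 3: Under H0: P(positive) = 0.5, so the number of positives S ~ Bin(11, 0.5).
Step 4: Two-sided exact p-value = sum of Bin(11,0.5) probabilities at or below the observed probability = 0.226562.
Step 5: alpha = 0.1. fail to reject H0.

n_eff = 11, pos = 3, neg = 8, p = 0.226562, fail to reject H0.
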